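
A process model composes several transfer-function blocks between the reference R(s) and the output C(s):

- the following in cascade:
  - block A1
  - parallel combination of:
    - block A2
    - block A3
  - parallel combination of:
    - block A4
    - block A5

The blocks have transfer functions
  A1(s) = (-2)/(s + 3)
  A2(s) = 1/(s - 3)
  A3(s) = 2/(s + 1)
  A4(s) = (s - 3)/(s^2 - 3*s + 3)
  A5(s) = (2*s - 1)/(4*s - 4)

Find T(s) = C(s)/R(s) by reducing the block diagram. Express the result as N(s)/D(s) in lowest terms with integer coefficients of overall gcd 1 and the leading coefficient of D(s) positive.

Step 1. parallel reduction of A2, A3; result (3*s - 5)/(s^2 - 2*s - 3)
Step 2. parallel reduction of A4, A5; result (2*s^3 - 3*s^2 - 7*s + 9)/(4*s^3 - 16*s^2 + 24*s - 12)
Step 3. series reduction of A1, (A2+A3), (A4+A5), which is the overall transfer function T(s) = C(s)/R(s) in lowest terms

Hence the answer: (-6*s^4 + 19*s^3 + 6*s^2 - 62*s + 45)/(2*s^6 - 6*s^5 - 14*s^4 + 60*s^3 - 42*s^2 - 54*s + 54)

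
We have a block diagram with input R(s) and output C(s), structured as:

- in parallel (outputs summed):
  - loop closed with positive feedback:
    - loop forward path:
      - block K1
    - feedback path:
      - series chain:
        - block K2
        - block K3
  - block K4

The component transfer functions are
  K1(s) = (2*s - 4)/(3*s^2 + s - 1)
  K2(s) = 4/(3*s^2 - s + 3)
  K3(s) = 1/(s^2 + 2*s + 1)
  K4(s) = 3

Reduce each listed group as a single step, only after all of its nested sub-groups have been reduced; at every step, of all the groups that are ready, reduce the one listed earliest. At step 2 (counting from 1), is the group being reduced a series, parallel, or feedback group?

The answer is feedback.

Reasoning:
1. combine K2, K3 in series
2. collapse the loop (K1 forward, (K2*K3) return)
3. add [K1/(1-K1*(K2*K3))], K4 (parallel)
The group at step 2 is a feedback group.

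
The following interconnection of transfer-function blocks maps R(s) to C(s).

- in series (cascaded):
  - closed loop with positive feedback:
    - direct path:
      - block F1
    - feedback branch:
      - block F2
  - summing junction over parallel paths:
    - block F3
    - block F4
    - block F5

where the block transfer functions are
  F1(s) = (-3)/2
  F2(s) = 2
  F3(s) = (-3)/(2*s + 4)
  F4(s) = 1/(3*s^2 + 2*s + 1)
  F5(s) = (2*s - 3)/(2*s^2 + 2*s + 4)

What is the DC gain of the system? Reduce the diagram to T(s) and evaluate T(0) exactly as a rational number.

Answer: 3/16

Working:
Step 1: feedback reduction of F1, F2; result (-3)/8
Step 2: reduce the parallel group F3, F4, F5; result (-3*s^4 - 6*s^3 - 35*s^2 - 18*s - 4)/(6*s^5 + 22*s^4 + 38*s^3 + 46*s^2 + 24*s + 8)
Step 3: combine [F1/(1-F1*F2)], (F3+F4+F5) in series; result (9*s^4 + 18*s^3 + 105*s^2 + 54*s + 12)/(48*s^5 + 176*s^4 + 304*s^3 + 368*s^2 + 192*s + 64)
Step 3 gives the overall T(s). Then T(0) = 12/64 = 3/16.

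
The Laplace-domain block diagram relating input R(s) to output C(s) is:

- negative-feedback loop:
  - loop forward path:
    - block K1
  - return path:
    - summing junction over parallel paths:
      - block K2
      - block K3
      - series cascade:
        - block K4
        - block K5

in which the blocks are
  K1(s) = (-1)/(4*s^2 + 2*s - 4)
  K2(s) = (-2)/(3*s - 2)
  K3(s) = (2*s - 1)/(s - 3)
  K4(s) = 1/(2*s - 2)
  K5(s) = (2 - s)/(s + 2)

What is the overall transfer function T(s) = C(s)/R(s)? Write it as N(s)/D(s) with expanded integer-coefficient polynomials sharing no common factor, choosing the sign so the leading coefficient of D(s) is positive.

[1] cascade K4, K5 = (2 - s)/(2*s^2 + 2*s - 4)
[2] reduce the parallel group K2, K3, (K4*K5) = (12*s^4 - 9*s^3 - 9*s^2 + 24*s - 20)/(6*s^4 - 16*s^3 - 22*s^2 + 56*s - 24)
[3] apply the feedback formula to K1, (K2+K3+(K4*K5)) - this is the overall T(s), already in the required normalized form

Therefore the answer is (-6*s^4 + 16*s^3 + 22*s^2 - 56*s + 24)/(24*s^6 - 52*s^5 - 156*s^4 + 253*s^3 + 113*s^2 - 296*s + 116).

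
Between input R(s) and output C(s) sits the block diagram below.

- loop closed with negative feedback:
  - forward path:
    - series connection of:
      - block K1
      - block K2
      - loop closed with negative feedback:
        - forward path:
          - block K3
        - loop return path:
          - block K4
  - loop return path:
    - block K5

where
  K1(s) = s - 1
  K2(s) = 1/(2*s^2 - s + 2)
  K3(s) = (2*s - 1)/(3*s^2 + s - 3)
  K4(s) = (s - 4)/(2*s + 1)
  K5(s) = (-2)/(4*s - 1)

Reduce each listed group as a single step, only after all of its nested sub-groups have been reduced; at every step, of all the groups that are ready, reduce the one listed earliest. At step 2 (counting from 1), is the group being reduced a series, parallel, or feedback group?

[1] feedback reduction of K3, K4
[2] series reduction of K1, K2, [K3/(1+K3*K4)]
[3] close the feedback loop around (K1*K2*[K3/(1+K3*K4)]), K5
Step 2: series.

Therefore the answer is series.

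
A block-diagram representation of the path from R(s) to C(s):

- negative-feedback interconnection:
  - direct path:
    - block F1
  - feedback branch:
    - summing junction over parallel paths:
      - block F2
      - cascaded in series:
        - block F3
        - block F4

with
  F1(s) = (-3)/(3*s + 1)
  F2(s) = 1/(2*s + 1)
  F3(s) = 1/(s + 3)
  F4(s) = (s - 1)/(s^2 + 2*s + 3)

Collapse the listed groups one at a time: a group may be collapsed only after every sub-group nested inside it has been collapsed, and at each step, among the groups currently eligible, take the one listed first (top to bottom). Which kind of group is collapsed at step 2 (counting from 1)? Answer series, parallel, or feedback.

1. combine F3, F4 in series
2. add F2, (F3*F4) (parallel)
3. feedback reduction of F1, (F2+(F3*F4))
At step 2 the group reduced is parallel.

Answer: parallel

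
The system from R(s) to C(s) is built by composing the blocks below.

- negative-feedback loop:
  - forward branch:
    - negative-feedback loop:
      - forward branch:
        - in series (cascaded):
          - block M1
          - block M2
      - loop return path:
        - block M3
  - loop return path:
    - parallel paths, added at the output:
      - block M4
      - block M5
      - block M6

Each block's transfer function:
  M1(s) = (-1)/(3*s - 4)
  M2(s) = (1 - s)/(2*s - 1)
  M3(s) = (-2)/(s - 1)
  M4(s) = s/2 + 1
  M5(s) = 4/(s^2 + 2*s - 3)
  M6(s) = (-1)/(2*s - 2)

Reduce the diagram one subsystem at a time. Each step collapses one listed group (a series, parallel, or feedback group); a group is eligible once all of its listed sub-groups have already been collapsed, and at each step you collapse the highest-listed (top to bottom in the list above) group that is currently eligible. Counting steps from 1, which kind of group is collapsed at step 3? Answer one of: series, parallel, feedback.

Reducing step by step:

Step 1: multiply M1, M2 (series)
Step 2: feedback reduction of (M1*M2), M3
Step 3: reduce the parallel group M4, M5, M6
Step 4: feedback reduction of [(M1*M2)/(1+(M1*M2)*M3)], (M4+M5+M6)
Step 3: parallel.

Answer: parallel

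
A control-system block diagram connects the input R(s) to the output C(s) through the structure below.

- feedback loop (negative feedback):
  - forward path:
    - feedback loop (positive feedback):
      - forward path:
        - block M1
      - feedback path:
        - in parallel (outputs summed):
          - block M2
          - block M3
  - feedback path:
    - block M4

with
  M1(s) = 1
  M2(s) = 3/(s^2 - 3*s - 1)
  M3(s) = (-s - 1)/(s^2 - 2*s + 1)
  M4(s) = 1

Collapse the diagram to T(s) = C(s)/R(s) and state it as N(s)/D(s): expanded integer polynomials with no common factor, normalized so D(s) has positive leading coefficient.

1. reduce the parallel group M2, M3; result (-s^3 + 5*s^2 - 2*s + 4)/(s^4 - 5*s^3 + 6*s^2 - s - 1)
2. apply the feedback formula to M1, (M2+M3); result (s^4 - 5*s^3 + 6*s^2 - s - 1)/(s^4 - 4*s^3 + s^2 + s - 5)
3. collapse the loop ([M1/(1-M1*(M2+M3))] forward, M4 return) - this is the overall T(s), already in the required normalized form

Final answer: (s^4 - 5*s^3 + 6*s^2 - s - 1)/(2*s^4 - 9*s^3 + 7*s^2 - 6)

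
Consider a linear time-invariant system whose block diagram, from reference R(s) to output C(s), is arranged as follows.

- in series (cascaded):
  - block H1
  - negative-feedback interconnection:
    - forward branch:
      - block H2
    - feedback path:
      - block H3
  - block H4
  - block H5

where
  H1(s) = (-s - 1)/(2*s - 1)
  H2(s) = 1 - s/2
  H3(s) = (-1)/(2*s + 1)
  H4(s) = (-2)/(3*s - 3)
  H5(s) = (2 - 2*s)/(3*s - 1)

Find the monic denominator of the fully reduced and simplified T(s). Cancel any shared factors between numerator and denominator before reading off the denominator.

Reducing step by step:

[1] apply the feedback formula to H2, H3 gives (-2*s^2 + 3*s + 2)/(5*s)
[2] series reduction of H1, [H2/(1+H2*H3)], H4, H5 gives (8*s^3 - 4*s^2 - 20*s - 8)/(90*s^3 - 75*s^2 + 15*s)
No further cancellation is possible in the step-2 result, so that is T(s). Its denominator becomes monic after dividing by the leading coefficient 90.

Answer: s^3 - 5*s^2/6 + s/6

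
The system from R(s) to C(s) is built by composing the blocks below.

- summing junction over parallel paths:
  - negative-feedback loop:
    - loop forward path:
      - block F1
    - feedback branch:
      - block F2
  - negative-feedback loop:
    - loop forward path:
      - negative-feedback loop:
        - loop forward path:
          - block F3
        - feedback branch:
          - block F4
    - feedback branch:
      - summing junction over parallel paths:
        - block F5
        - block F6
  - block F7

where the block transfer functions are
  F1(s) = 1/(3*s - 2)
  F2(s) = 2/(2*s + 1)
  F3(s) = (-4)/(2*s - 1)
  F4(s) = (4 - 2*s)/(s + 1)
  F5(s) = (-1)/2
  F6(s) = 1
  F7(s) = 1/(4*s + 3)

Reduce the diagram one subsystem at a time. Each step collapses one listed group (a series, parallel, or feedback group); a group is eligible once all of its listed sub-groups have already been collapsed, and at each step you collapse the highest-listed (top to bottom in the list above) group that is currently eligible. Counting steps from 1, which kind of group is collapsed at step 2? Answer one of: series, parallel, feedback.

1. reduce the feedback loop with forward F1 and return F2
2. apply the feedback formula to F3, F4
3. combine F5, F6 in parallel
4. collapse the loop ([F3/(1+F3*F4)] forward, (F5+F6) return)
5. sum the parallel branches [F1/(1+F1*F2)], [[F3/(1+F3*F4)]/(1+[F3/(1+F3*F4)]*(F5+F6))], F7
Step 2: feedback.

Answer: feedback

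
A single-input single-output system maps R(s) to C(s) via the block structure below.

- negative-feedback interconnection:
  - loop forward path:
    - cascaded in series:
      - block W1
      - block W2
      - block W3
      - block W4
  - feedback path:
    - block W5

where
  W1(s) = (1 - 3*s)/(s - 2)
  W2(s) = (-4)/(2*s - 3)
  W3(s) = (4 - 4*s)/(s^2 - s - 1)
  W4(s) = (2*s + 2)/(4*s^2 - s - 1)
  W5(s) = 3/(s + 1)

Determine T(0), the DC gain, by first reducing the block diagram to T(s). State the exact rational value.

The answer is 16/45.

Reasoning:
Step 1: cascade W1, W2, W3, W4, giving (-96*s^3 + 32*s^2 + 96*s - 32)/(8*s^6 - 38*s^5 + 51*s^4 + 2*s^3 - 36*s^2 + 5*s + 6)
Step 2: apply the feedback formula to (W1*W2*W3*W4), W5, giving (-96*s^3 + 32*s^2 + 96*s - 32)/(8*s^6 - 38*s^5 + 51*s^4 + 2*s^3 - 324*s^2 + 389*s - 90)
DC gain: substitute s = 0 into T(s) from step 2: T(0) = -32/(-90) = 16/45.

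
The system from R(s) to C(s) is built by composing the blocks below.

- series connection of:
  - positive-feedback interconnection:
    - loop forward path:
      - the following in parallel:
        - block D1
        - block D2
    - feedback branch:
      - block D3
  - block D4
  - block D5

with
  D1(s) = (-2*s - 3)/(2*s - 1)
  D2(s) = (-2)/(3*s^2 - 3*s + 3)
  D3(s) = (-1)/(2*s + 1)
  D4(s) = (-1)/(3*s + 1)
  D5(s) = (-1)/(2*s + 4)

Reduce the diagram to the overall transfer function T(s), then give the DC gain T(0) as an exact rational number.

Reducing step by step:

Step 1: reduce the parallel group D1, D2: (-6*s^3 - 3*s^2 - s - 7)/(6*s^3 - 9*s^2 + 9*s - 3)
Step 2: apply the feedback formula to (D1+D2), D3: (-12*s^4 - 12*s^3 - 5*s^2 - 15*s - 7)/(12*s^4 - 18*s^3 + 6*s^2 + 2*s - 10)
Step 3: combine [(D1+D2)/(1-(D1+D2)*D3)], D4, D5 in series: (-12*s^4 - 12*s^3 - 5*s^2 - 15*s - 7)/(72*s^6 + 60*s^5 - 168*s^4 + 24*s^3 - 8*s^2 - 132*s - 40)
DC gain: substitute s = 0 into T(s) from step 3: T(0) = -7/(-40) = 7/40.

Answer: 7/40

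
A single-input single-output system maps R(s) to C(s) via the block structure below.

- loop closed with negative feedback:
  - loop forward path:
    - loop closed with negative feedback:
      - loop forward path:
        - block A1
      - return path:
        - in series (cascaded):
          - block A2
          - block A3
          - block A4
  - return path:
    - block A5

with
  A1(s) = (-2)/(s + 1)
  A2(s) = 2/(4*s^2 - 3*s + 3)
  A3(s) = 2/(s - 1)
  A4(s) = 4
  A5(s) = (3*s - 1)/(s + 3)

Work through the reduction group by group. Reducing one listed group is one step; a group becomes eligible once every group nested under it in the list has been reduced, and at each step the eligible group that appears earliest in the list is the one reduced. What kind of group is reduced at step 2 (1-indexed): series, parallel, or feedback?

[1] series reduction of A2, A3, A4
[2] feedback reduction of A1, (A2*A3*A4)
[3] reduce the feedback loop with forward [A1/(1+A1*(A2*A3*A4))] and return A5
So the answer for step 2 is feedback.

Therefore the answer is feedback.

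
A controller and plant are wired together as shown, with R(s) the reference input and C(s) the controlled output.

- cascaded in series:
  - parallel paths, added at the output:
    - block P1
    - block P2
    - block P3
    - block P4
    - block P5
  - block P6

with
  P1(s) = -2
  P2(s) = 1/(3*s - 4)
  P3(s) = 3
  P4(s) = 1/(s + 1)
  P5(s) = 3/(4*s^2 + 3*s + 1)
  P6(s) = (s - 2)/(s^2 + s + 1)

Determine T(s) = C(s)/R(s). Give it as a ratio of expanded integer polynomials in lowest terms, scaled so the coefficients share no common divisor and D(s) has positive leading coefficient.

The answer is (12*s^5 - 3*s^4 - 49*s^3 - 7*s^2 + 23*s + 38)/(12*s^6 + 17*s^5 + s^4 - 24*s^3 - 33*s^2 - 17*s - 4).

Reasoning:
1. sum the parallel branches P1, P2, P3, P4, P5 gives (12*s^4 + 21*s^3 - 7*s^2 - 21*s - 19)/(12*s^4 + 5*s^3 - 16*s^2 - 13*s - 4)
2. reduce the series chain (P1+P2+P3+P4+P5), P6; the result is T(s) itself (integer coefficients, no common factor, positive leading denominator coefficient)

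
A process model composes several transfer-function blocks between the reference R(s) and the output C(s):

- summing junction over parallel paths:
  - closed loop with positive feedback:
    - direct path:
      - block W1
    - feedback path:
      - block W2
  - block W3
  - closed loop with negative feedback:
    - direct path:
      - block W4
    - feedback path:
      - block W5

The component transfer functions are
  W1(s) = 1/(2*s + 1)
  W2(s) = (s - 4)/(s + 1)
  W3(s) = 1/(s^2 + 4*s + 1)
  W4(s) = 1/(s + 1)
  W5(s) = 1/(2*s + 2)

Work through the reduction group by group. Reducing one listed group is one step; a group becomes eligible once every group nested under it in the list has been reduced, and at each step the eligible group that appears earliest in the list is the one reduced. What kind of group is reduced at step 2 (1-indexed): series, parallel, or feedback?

The answer is feedback.

Reasoning:
1. collapse the loop (W1 forward, W2 return)
2. reduce the feedback loop with forward W4 and return W5
3. sum the parallel branches [W1/(1-W1*W2)], W3, [W4/(1+W4*W5)]
The group at step 2 is a feedback group.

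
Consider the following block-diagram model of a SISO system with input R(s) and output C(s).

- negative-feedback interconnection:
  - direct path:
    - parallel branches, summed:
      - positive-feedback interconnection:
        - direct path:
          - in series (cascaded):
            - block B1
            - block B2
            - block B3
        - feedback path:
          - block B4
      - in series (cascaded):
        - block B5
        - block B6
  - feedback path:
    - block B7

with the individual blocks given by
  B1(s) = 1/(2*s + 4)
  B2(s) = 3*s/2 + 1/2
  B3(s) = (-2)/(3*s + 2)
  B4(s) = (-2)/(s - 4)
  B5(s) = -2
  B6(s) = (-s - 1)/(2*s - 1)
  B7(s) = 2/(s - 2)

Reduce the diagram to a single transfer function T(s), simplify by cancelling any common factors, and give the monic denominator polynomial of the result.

First reduce the diagram to T(s).

[1] combine B1, B2, B3 in series gives (-3*s - 1)/(6*s^2 + 16*s + 8)
[2] reduce the feedback loop with forward (B1*B2*B3) and return B4 gives (-3*s^2 + 11*s + 4)/(6*s^3 - 8*s^2 - 62*s - 34)
[3] combine B5, B6 in series gives (2*s + 2)/(2*s - 1)
[4] combine [(B1*B2*B3)/(1-(B1*B2*B3)*B4)], (B5*B6) in parallel gives (12*s^4 - 10*s^3 - 115*s^2 - 195*s - 72)/(12*s^4 - 22*s^3 - 116*s^2 - 6*s + 34)
[5] collapse the loop (([(B1*B2*B3)/(1-(B1*B2*B3)*B4)]+(B5*B6)) forward, B7 return) gives (12*s^5 - 34*s^4 - 95*s^3 + 35*s^2 + 318*s + 144)/(12*s^5 - 22*s^4 - 92*s^3 - 4*s^2 - 344*s - 212)
That last expression is T(s), already simplified. Scaling its denominator by 1/12 (the reciprocal of the leading coefficient) yields the monic denominator.

Answer: s^5 - 11*s^4/6 - 23*s^3/3 - s^2/3 - 86*s/3 - 53/3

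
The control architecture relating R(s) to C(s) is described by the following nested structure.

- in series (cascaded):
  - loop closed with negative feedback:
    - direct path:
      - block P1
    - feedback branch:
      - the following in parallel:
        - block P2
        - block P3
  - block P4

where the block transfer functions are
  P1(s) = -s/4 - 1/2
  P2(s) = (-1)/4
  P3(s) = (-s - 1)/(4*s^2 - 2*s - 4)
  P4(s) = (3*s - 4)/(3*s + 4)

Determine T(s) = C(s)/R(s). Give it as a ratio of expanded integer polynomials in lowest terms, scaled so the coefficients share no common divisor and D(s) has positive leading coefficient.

Answer: (-24*s^4 - 4*s^3 + 96*s^2 - 16*s - 64)/(6*s^4 + 119*s^3 + 106*s^2 - 152*s - 128)

Working:
1. parallel reduction of P2, P3 = (-2*s^2 - s)/(8*s^2 - 4*s - 8)
2. apply the feedback formula to P1, (P2+P3) = (-8*s^3 - 12*s^2 + 16*s + 16)/(2*s^3 + 37*s^2 - 14*s - 32)
3. cascade [P1/(1+P1*(P2+P3))], P4: this yields T(s), and no further normalization is needed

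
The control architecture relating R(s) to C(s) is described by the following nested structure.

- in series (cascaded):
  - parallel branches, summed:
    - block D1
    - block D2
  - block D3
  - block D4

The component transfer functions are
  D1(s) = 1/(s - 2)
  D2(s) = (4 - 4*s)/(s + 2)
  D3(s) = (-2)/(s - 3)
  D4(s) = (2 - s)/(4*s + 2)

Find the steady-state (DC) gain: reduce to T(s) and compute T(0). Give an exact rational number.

Step 1. combine D1, D2 in parallel gives (-4*s^2 + 13*s - 6)/(s^2 - 4)
Step 2. multiply (D1+D2), D3, D4 (series) gives (-4*s^2 + 13*s - 6)/(2*s^3 - s^2 - 13*s - 6)
Step 2 gives the overall T(s). Then T(0) = -6/(-6) = 1.

Hence the answer: 1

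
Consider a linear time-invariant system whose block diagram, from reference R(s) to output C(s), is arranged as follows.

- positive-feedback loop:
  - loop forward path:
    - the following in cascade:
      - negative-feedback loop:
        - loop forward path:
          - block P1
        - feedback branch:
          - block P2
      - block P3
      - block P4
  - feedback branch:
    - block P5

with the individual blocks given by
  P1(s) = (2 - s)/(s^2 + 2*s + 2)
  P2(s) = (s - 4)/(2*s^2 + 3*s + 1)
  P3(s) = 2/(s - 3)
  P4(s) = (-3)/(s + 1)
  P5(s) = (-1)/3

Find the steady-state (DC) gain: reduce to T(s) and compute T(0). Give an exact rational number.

Reducing step by step:

Step 1: collapse the loop (P1 forward, P2 return): (-2*s^3 + s^2 + 5*s + 2)/(2*s^4 + 7*s^3 + 10*s^2 + 14*s - 6)
Step 2: cascade [P1/(1+P1*P2)], P3, P4: (12*s^2 - 18*s - 12)/(2*s^5 + s^4 - 11*s^3 - 16*s^2 - 48*s + 18)
Step 3: reduce the feedback loop with forward ([P1/(1+P1*P2)]*P3*P4) and return P5: (12*s^2 - 18*s - 12)/(2*s^5 + s^4 - 11*s^3 - 12*s^2 - 54*s + 14)
Step 3 gives the overall T(s). Then T(0) = -12/14 = -6/7.

Answer: -6/7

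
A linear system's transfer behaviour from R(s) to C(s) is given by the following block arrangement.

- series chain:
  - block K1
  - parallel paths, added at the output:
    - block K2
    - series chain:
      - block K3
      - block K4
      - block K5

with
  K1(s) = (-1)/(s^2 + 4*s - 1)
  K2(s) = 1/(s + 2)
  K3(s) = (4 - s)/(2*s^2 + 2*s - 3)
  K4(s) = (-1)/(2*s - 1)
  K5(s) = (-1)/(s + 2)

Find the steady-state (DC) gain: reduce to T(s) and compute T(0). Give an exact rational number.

Step 1: series reduction of K3, K4, K5; result (4 - s)/(4*s^4 + 10*s^3 - 4*s^2 - 13*s + 6)
Step 2: sum the parallel branches K2, (K3*K4*K5); result (4*s^3 + 2*s^2 - 9*s + 7)/(4*s^4 + 10*s^3 - 4*s^2 - 13*s + 6)
Step 3: cascade K1, (K2+(K3*K4*K5)); result (-4*s^3 - 2*s^2 + 9*s - 7)/(4*s^6 + 26*s^5 + 32*s^4 - 39*s^3 - 42*s^2 + 37*s - 6)
Step 3 gives the overall T(s). Then T(0) = -7/(-6) = 7/6.

Answer: 7/6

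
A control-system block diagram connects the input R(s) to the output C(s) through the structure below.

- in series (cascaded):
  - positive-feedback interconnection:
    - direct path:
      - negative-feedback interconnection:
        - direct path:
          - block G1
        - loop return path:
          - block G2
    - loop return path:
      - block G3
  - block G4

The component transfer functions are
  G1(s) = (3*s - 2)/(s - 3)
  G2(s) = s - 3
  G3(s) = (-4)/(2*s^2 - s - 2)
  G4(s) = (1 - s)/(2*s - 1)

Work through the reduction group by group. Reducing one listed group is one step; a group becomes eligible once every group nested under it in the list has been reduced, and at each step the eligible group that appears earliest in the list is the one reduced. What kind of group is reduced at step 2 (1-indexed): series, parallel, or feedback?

(1) apply the feedback formula to G1, G2
(2) feedback reduction of [G1/(1+G1*G2)], G3
(3) combine [[G1/(1+G1*G2)]/(1-[G1/(1+G1*G2)]*G3)], G4 in series
Step 2: feedback.

Hence the answer: feedback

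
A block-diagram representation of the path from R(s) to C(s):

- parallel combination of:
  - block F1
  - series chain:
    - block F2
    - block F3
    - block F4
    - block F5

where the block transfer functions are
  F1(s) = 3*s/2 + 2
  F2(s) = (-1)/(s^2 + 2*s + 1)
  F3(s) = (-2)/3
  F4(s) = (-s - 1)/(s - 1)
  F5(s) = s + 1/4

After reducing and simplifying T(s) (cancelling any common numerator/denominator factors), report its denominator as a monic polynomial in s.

The answer is s^2 - 1.

Reasoning:
Step 1: combine F2, F3, F4, F5 in series: (-4*s - 1)/(6*s^2 - 6)
Step 2: sum the parallel branches F1, (F2*F3*F4*F5): (9*s^3 + 12*s^2 - 13*s - 13)/(6*s^2 - 6)
Step 2 gives the fully reduced T(s), with no common factor left to cancel. The denominator's leading coefficient is 6, so divide each of its coefficients by 6 to get the monic form.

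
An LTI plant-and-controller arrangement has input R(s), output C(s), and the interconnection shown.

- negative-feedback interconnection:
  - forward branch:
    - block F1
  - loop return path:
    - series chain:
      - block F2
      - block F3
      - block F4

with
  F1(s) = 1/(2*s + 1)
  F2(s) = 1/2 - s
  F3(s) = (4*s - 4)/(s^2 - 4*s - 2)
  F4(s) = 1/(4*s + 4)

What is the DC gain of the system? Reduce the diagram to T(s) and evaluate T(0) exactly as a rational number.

Answer: 4/5

Working:
Step 1: series reduction of F2, F3, F4; result (-2*s^2 + 3*s - 1)/(2*s^3 - 6*s^2 - 12*s - 4)
Step 2: close the feedback loop around F1, (F2*F3*F4); result (2*s^3 - 6*s^2 - 12*s - 4)/(4*s^4 - 10*s^3 - 32*s^2 - 17*s - 5)
Evaluating the step-2 result (the overall T(s)) at s = 0 gives T(0) = -4/(-5) = 4/5.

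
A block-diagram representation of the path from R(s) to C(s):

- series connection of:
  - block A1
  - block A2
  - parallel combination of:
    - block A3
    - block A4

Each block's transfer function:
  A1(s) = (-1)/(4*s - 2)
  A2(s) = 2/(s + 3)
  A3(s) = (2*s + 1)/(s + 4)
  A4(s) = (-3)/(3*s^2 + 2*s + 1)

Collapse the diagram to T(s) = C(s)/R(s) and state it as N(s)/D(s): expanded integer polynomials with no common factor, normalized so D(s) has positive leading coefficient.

Reducing step by step:

[1] reduce the parallel group A3, A4, giving (6*s^3 + 7*s^2 + s - 11)/(3*s^3 + 14*s^2 + 9*s + 4)
[2] combine A1, A2, (A3+A4) in series, giving the overall T(s)

Answer: (-6*s^3 - 7*s^2 - s + 11)/(6*s^5 + 43*s^4 + 79*s^3 + 11*s^2 - 7*s - 12)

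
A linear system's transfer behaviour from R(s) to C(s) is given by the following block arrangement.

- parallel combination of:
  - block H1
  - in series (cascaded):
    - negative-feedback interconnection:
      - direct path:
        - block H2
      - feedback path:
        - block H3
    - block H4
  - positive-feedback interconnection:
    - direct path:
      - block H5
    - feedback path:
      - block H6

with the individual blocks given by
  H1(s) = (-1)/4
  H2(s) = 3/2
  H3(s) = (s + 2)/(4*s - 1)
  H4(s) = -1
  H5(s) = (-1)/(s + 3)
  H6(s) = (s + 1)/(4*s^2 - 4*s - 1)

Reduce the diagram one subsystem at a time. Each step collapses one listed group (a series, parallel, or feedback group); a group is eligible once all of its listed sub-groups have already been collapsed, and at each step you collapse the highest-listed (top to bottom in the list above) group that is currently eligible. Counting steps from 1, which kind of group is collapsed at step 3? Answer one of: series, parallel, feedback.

1. reduce the feedback loop with forward H2 and return H3
2. series reduction of [H2/(1+H2*H3)], H4
3. close the feedback loop around H5, H6
4. add H1, ([H2/(1+H2*H3)]*H4), [H5/(1-H5*H6)] (parallel)
The group at step 3 is a feedback group.

Final answer: feedback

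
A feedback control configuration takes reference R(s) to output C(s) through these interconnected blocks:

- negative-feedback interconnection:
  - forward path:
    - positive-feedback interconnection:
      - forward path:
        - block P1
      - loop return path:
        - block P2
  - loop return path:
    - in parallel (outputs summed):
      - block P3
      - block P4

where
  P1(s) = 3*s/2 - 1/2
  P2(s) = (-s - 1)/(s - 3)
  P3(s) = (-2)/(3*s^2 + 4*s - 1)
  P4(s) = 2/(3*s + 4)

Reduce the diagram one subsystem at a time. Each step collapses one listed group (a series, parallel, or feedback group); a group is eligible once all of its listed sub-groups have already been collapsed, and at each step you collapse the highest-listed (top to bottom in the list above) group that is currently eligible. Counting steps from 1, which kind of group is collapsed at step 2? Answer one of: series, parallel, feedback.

Step 1: collapse the loop (P1 forward, P2 return)
Step 2: combine P3, P4 in parallel
Step 3: reduce the feedback loop with forward [P1/(1-P1*P2)] and return (P3+P4)
So the answer for step 2 is parallel.

Therefore the answer is parallel.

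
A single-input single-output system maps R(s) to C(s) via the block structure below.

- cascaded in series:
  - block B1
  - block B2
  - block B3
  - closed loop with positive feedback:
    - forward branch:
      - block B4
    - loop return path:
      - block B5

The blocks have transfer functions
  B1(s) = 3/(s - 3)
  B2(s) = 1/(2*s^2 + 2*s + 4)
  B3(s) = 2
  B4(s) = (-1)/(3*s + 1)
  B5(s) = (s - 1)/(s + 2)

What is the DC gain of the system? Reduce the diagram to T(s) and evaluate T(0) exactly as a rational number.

Step 1 - collapse the loop (B4 forward, B5 return), giving (-s - 2)/(3*s^2 + 8*s + 1)
Step 2 - cascade B1, B2, B3, [B4/(1-B4*B5)], giving (-3*s - 6)/(3*s^5 + 2*s^4 - 18*s^3 - 28*s^2 - 49*s - 6)
Evaluating the step-2 result (the overall T(s)) at s = 0 gives T(0) = -6/(-6) = 1.

Answer: 1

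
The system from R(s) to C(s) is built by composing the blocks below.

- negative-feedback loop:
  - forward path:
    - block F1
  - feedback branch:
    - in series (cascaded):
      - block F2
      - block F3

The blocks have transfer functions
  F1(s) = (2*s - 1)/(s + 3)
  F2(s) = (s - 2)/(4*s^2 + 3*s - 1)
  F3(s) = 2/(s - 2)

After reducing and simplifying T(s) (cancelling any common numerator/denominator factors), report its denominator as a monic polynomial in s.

Reducing step by step:

[1] series reduction of F2, F3: 2/(4*s^2 + 3*s - 1)
[2] collapse the loop (F1 forward, (F2*F3) return): (8*s^3 + 2*s^2 - 5*s + 1)/(4*s^3 + 15*s^2 + 12*s - 5)
Step 2 gives the fully reduced T(s), with no common factor left to cancel. The denominator's leading coefficient is 4, so divide each of its coefficients by 4 to get the monic form.

Answer: s^3 + 15*s^2/4 + 3*s - 5/4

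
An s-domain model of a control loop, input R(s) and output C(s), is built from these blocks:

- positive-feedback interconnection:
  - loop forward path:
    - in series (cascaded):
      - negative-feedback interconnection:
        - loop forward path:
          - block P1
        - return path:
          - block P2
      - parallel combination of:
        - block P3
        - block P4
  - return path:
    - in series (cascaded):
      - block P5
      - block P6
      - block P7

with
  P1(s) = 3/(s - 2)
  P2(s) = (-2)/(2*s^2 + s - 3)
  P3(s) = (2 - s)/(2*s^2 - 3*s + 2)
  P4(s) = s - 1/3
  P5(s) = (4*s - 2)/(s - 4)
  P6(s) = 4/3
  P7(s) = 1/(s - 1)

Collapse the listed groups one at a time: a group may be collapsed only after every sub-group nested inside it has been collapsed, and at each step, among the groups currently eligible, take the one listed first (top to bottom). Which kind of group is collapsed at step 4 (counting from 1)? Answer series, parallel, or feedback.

Reducing step by step:

1. reduce the feedback loop with forward P1 and return P2
2. parallel reduction of P3, P4
3. combine [P1/(1+P1*P2)], (P3+P4) in series
4. series reduction of P5, P6, P7
5. close the feedback loop around ([P1/(1+P1*P2)]*(P3+P4)), (P5*P6*P7)
Step 4: series.

Answer: series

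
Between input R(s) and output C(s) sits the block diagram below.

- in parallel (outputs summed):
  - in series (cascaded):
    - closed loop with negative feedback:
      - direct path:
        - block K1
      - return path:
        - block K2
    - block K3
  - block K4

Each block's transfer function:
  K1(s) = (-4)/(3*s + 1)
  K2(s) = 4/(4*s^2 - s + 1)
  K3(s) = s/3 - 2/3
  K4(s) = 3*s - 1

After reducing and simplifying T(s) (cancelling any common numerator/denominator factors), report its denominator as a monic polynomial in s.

Reducing step by step:

(1) reduce the feedback loop with forward K1 and return K2, giving (-16*s^2 + 4*s - 4)/(12*s^3 + s^2 + 2*s - 15)
(2) reduce the series chain [K1/(1+K1*K2)], K3, giving (-16*s^3 + 36*s^2 - 12*s + 8)/(36*s^3 + 3*s^2 + 6*s - 45)
(3) add ([K1/(1+K1*K2)]*K3), K4 (parallel), giving (108*s^4 - 43*s^3 + 51*s^2 - 153*s + 53)/(36*s^3 + 3*s^2 + 6*s - 45)
Step 3 gives the fully reduced T(s), with no common factor left to cancel. The denominator's leading coefficient is 36, so divide each of its coefficients by 36 to get the monic form.

Answer: s^3 + s^2/12 + s/6 - 5/4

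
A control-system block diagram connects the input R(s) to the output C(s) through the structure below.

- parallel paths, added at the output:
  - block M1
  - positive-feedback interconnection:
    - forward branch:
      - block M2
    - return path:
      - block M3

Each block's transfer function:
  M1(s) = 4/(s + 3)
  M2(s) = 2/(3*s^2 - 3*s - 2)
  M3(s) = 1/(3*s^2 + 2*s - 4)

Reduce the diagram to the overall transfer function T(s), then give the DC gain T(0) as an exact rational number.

First reduce the diagram to T(s).

1. apply the feedback formula to M2, M3 = (6*s^2 + 4*s - 8)/(9*s^4 - 3*s^3 - 24*s^2 + 8*s + 6)
2. combine M1, [M2/(1-M2*M3)] in parallel = (36*s^4 - 6*s^3 - 74*s^2 + 36*s)/(9*s^5 + 24*s^4 - 33*s^3 - 64*s^2 + 30*s + 18)
That last expression is T(s); at s = 0 only the constant terms survive, so T(0) = 0/18 = 0.

Answer: 0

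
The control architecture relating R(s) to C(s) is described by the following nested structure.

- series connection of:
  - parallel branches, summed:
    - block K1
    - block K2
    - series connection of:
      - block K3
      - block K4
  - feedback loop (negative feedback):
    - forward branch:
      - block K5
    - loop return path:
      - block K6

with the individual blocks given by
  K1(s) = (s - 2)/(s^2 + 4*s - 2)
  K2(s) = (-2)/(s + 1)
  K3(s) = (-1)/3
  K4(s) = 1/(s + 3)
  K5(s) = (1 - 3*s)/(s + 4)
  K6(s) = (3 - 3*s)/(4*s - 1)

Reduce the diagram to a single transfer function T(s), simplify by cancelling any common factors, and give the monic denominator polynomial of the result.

Step 1 - multiply K3, K4 (series) gives (-1)/(3*s + 9)
Step 2 - reduce the parallel group K1, K2, (K3*K4) gives (-4*s^3 - 41*s^2 - 77*s + 20)/(3*s^4 + 24*s^3 + 51*s^2 + 12*s - 18)
Step 3 - reduce the feedback loop with forward K5 and return K6 gives (-12*s^2 + 7*s - 1)/(13*s^2 + 3*s - 1)
Step 4 - cascade (K1+K2+(K3*K4)), [K5/(1+K5*K6)] gives (48*s^5 + 464*s^4 + 641*s^3 - 738*s^2 + 217*s - 20)/(39*s^6 + 321*s^5 + 732*s^4 + 285*s^3 - 249*s^2 - 66*s + 18)
T(s) is the step-4 result (common factors already cancelled). Leading coefficient of the denominator: 39. Divide through by 39 for the monic polynomial.

Therefore the answer is s^6 + 107*s^5/13 + 244*s^4/13 + 95*s^3/13 - 83*s^2/13 - 22*s/13 + 6/13.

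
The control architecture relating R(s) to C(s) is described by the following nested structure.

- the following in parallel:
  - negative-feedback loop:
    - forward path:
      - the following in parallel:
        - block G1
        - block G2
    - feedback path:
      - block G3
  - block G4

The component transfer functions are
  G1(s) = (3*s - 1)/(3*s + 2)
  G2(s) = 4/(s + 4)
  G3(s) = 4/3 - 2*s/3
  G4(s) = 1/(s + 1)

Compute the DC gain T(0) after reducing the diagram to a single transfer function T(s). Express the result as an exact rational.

Step 1 - parallel reduction of G1, G2; result (3*s^2 + 23*s + 4)/(3*s^2 + 14*s + 8)
Step 2 - collapse the loop ((G1+G2) forward, G3 return); result (-9*s^2 - 69*s - 12)/(6*s^3 + 25*s^2 - 126*s - 40)
Step 3 - reduce the parallel group [(G1+G2)/(1+(G1+G2)*G3)], G4; result (-3*s^3 - 53*s^2 - 207*s - 52)/(6*s^4 + 31*s^3 - 101*s^2 - 166*s - 40)
That last expression is T(s); at s = 0 only the constant terms survive, so T(0) = -52/(-40) = 13/10.

Answer: 13/10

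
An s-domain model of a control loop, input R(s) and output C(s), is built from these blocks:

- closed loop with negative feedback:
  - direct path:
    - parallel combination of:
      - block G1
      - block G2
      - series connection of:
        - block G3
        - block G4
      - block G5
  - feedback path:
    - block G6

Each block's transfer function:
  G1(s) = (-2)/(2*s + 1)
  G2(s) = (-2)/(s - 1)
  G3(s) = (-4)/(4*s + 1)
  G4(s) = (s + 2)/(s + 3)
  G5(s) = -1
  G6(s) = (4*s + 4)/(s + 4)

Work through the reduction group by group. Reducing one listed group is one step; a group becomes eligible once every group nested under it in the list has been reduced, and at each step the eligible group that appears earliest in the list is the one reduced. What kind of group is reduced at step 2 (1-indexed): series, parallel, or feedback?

Step 1: combine G3, G4 in series
Step 2: reduce the parallel group G1, G2, (G3*G4), G5
Step 3: feedback reduction of (G1+G2+(G3*G4)+G5), G6
So the answer for step 2 is parallel.

Final answer: parallel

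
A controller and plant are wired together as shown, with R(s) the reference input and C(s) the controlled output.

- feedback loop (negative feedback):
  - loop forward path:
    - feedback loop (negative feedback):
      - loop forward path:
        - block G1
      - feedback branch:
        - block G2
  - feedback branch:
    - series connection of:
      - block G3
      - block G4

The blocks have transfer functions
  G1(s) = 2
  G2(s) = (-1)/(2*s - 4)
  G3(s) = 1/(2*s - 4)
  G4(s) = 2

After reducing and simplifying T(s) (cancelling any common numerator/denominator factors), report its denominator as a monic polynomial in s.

Reducing step by step:

Step 1. collapse the loop (G1 forward, G2 return), giving (2*s - 4)/(s - 3)
Step 2. series reduction of G3, G4, giving 1/(s - 2)
Step 3. feedback reduction of [G1/(1+G1*G2)], (G3*G4), giving (2*s - 4)/(s - 1)
The result of step 3 is T(s) in lowest terms. Its denominator already has leading coefficient 1, so it is monic as it stands.

Answer: s - 1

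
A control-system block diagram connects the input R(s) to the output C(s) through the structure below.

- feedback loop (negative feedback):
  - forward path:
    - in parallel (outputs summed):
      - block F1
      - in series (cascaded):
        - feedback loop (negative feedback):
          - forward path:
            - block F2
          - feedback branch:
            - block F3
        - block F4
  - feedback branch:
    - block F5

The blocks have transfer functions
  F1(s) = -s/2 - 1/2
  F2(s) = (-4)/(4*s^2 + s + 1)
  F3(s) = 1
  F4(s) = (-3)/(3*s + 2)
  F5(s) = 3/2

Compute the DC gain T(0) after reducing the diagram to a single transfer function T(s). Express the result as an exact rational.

The answer is 10/11.

Reasoning:
1. reduce the feedback loop with forward F2 and return F3 = (-4)/(4*s^2 + s - 3)
2. series reduction of [F2/(1+F2*F3)], F4 = 12/(12*s^3 + 11*s^2 - 7*s - 6)
3. add F1, ([F2/(1+F2*F3)]*F4) (parallel) = (-12*s^4 - 23*s^3 - 4*s^2 + 13*s + 30)/(24*s^3 + 22*s^2 - 14*s - 12)
4. reduce the feedback loop with forward (F1+([F2/(1+F2*F3)]*F4)) and return F5 = (24*s^4 + 46*s^3 + 8*s^2 - 26*s - 60)/(36*s^4 + 21*s^3 - 32*s^2 - 11*s - 66)
Evaluating the step-4 result (the overall T(s)) at s = 0 gives T(0) = -60/(-66) = 10/11.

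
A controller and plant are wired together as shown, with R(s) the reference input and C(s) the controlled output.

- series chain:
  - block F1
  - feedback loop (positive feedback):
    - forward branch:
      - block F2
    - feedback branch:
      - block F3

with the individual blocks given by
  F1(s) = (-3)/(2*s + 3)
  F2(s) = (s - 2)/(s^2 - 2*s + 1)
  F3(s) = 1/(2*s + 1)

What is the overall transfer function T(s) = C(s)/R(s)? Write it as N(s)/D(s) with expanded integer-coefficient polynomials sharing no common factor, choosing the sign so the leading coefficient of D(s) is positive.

Reducing step by step:

[1] reduce the feedback loop with forward F2 and return F3 gives (2*s^2 - 3*s - 2)/(2*s^3 - 3*s^2 - s + 3)
[2] series reduction of F1, [F2/(1-F2*F3)], which is the overall transfer function T(s) = C(s)/R(s) in lowest terms

Answer: (-6*s^2 + 9*s + 6)/(4*s^4 - 11*s^2 + 3*s + 9)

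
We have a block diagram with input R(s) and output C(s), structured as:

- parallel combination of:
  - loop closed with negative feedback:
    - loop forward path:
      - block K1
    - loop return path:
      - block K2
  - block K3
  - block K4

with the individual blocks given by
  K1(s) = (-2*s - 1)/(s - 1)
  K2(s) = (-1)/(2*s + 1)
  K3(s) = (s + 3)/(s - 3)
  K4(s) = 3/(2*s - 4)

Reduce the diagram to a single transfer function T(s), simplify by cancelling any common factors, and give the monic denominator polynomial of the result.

[1] close the feedback loop around K1, K2 -> (-2*s - 1)/s
[2] parallel reduction of [K1/(1+K1*K2)], K3, K4 -> (-2*s^3 + 23*s^2 - 35*s - 12)/(2*s^3 - 10*s^2 + 12*s)
T(s) is the step-2 result (common factors already cancelled). Leading coefficient of the denominator: 2. Divide through by 2 for the monic polynomial.

Therefore the answer is s^3 - 5*s^2 + 6*s.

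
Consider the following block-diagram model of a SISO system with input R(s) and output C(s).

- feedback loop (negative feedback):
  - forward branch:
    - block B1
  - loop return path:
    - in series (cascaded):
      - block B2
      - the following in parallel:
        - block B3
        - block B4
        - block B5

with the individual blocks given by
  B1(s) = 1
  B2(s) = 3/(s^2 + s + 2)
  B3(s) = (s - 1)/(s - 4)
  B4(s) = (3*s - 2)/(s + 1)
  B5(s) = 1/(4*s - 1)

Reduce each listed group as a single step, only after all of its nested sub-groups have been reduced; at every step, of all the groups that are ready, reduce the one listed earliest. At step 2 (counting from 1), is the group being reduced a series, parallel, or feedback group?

Step 1: reduce the parallel group B3, B4, B5
Step 2: reduce the series chain B2, (B3+B4+B5)
Step 3: close the feedback loop around B1, (B2*(B3+B4+B5))
Step 2 collapses a series group.

Answer: series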